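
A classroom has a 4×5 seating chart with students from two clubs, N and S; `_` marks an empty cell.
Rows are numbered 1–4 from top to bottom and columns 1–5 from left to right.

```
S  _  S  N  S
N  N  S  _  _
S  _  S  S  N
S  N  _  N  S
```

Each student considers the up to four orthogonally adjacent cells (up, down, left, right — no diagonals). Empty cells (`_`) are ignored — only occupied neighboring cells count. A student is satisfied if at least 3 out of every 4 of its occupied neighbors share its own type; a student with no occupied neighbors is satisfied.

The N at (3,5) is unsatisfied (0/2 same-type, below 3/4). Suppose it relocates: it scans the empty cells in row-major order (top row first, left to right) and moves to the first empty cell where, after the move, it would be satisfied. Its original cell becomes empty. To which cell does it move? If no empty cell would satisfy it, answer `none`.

none

Vacating (3,5). Empty cells in order:
  (1,2): 1/3 same-type → still unsatisfied.
  (2,4): 1/3 same-type → still unsatisfied.
  (2,5): 0/1 same-type → still unsatisfied.
  (3,2): 2/4 same-type → still unsatisfied.
  (4,3): 2/3 same-type → still unsatisfied.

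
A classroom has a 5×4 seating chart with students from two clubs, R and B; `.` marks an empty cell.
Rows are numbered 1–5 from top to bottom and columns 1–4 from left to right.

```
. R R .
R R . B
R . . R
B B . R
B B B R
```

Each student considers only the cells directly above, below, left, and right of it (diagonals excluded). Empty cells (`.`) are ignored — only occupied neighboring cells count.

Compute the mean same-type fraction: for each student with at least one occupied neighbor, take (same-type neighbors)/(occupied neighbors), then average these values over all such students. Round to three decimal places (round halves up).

(1,2)R 2/2
(1,3)R 1/1
(2,1)R 2/2
(2,2)R 2/2
(2,4)B 0/1
(3,1)R 1/2
(3,4)R 1/2
(4,1)B 2/3
(4,2)B 2/2
(4,4)R 2/2
(5,1)B 2/2
(5,2)B 3/3
(5,3)B 1/2
(5,4)R 1/2
Sum over 14 students: 2/2 + 1/1 + 2/2 + 2/2 + 0/1 + 1/2 + 1/2 + 2/3 + 2/2 + 2/2 + 2/2 + 3/3 + 1/2 + 1/2 = 32/3; mean = 32/3 ÷ 14 = 16/21 = 0.761904… → 0.762.

0.762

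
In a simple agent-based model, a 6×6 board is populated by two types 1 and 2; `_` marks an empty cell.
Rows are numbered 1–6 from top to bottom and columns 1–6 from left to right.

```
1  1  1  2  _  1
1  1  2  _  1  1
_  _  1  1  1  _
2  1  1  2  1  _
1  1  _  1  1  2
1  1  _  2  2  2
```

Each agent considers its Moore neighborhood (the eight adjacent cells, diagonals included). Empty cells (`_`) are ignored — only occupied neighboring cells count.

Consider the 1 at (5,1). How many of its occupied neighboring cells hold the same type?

4

Occupied neighbors of (5,1): (4,1)=2, (4,2)=1, (5,2)=1, (6,1)=1, (6,2)=1.
Same type (1): 4 of 5.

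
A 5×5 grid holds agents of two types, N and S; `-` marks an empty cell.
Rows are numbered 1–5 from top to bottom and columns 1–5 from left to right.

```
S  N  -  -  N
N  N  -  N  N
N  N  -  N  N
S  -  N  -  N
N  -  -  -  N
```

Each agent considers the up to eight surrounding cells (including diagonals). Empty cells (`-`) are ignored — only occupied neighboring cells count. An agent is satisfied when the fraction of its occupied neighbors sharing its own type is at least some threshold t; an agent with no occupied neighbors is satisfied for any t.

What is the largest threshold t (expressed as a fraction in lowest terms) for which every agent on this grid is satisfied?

0/1

Row 1: (1,1)S 0/3 · (1,2)N 2/3 · (1,5)N 2/2
Row 2: (2,1)N 4/5 · (2,2)N 4/5 · (2,4)N 4/4 · (2,5)N 4/4
Row 3: (3,1)N 3/4 · (3,2)N 4/5 · (3,4)N 5/5 · (3,5)N 4/4
Row 4: (4,1)S 0/3 · (4,3)N 2/2 · (4,5)N 3/3
Row 5: (5,1)N 0/1 · (5,5)N 1/1
The smallest same-type fraction is 0/3 at (1,1), which reduces to 0/1. Any threshold above that leaves this agent unsatisfied.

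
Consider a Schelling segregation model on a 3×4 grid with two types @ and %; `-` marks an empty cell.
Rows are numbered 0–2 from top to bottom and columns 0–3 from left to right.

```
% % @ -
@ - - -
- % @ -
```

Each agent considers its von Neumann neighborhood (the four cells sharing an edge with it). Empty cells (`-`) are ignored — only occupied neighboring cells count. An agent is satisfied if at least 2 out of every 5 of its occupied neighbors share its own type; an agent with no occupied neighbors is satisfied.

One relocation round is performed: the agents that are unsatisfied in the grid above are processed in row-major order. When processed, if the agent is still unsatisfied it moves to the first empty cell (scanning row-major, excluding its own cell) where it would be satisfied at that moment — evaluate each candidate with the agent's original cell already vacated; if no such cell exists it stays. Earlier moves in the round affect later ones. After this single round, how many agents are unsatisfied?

0

Initially unsatisfied (in order): (0,2), (1,0), (2,1), (2,2).
  (0,2) → (0,3).
  (1,0) → (0,2).
  (2,1) → (1,0).
  (2,2): now satisfied by earlier moves; stays.
Resulting grid:
% % @ @
% - - -
- - @ -
All satisfied now.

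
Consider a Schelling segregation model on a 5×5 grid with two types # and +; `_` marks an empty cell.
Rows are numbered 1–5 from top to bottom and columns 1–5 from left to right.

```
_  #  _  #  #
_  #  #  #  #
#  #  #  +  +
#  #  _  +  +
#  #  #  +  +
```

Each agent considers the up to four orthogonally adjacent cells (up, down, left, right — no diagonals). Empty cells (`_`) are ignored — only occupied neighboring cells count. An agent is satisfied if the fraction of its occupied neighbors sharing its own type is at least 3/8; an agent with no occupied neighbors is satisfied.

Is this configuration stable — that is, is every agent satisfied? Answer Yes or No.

(1,2)# 1/1 satisfied
(1,4)# 2/2 satisfied
(1,5)# 2/2 satisfied
(2,2)# 3/3 satisfied
(2,3)# 3/3 satisfied
(2,4)# 3/4 satisfied
(2,5)# 2/3 satisfied
(3,1)# 2/2 satisfied
(3,2)# 4/4 satisfied
(3,3)# 2/3 satisfied
(3,4)+ 2/4 satisfied
(3,5)+ 2/3 satisfied
(4,1)# 3/3 satisfied
(4,2)# 3/3 satisfied
(4,4)+ 3/3 satisfied
(4,5)+ 3/3 satisfied
(5,1)# 2/2 satisfied
(5,2)# 3/3 satisfied
(5,3)# 1/2 satisfied
(5,4)+ 2/3 satisfied
(5,5)+ 2/2 satisfied
All meet the threshold, so the configuration is stable.

Yes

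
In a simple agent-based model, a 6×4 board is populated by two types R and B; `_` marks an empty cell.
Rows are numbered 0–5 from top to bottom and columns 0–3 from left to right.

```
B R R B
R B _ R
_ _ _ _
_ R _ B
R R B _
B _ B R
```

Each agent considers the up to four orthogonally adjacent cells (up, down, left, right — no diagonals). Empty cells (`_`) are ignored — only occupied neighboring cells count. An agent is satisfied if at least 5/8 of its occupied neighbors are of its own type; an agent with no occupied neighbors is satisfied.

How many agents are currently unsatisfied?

12

Row 0: (0,0)B 0/2 unhappy · (0,1)R 1/3 unhappy · (0,2)R 1/2 unhappy · (0,3)B 0/2 unhappy
Row 1: (1,0)R 0/2 unhappy · (1,1)B 0/2 unhappy · (1,3)R 0/1 unhappy
Row 3: (3,1)R 1/1 ok · (3,3)B 0/0 ok
Row 4: (4,0)R 1/2 unhappy · (4,1)R 2/3 ok · (4,2)B 1/2 unhappy
Row 5: (5,0)B 0/1 unhappy · (5,2)B 1/2 unhappy · (5,3)R 0/1 unhappy
Unsatisfied: (0,0), (0,1), (0,2), (0,3), (1,0), (1,1), (1,3), (4,0), (4,2), (5,0), (5,2), (5,3) — 12 in total.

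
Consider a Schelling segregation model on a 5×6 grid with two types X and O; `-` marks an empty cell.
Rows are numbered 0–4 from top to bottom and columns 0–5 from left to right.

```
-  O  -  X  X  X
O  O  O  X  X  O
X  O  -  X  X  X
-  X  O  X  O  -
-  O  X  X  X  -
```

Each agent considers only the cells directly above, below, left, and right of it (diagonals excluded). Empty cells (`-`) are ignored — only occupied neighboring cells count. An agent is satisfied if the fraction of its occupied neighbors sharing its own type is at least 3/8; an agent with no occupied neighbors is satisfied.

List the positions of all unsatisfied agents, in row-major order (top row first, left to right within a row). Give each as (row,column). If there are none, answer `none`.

(1,5), (2,0), (2,1), (3,1), (3,2), (3,4), (4,1), (4,2)

Row 0: (0,1)O 1/1 satisfied · (0,3)X 2/2 satisfied · (0,4)X 3/3 satisfied · (0,5)X 1/2 satisfied
Row 1: (1,0)O 1/2 satisfied · (1,1)O 4/4 satisfied · (1,2)O 1/2 satisfied · (1,3)X 3/4 satisfied · (1,4)X 3/4 satisfied · (1,5)O 0/3 not
Row 2: (2,0)X 0/2 not · (2,1)O 1/3 not · (2,3)X 3/3 satisfied · (2,4)X 3/4 satisfied · (2,5)X 1/2 satisfied
Row 3: (3,1)X 0/3 not · (3,2)O 0/3 not · (3,3)X 2/4 satisfied · (3,4)O 0/3 not
Row 4: (4,1)O 0/2 not · (4,2)X 1/3 not · (4,3)X 3/3 satisfied · (4,4)X 1/2 satisfied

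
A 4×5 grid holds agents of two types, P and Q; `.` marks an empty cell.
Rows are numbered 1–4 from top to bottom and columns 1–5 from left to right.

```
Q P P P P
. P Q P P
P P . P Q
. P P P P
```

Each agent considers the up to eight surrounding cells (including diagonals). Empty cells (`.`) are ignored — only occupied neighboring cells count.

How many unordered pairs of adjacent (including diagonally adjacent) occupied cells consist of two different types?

Scan each occupied cell's neighbors to the right and below (and the two forward diagonals) so each pair is counted once.
From row 1: 5 unlike of 15 pairs (running 5/15).
From row 2: 6 unlike of 11 pairs (running 11/26).
From row 3: 3 unlike of 10 pairs (running 14/36).
From row 4: 0 unlike of 3 pairs (running 14/39).
Total adjacent occupied pairs: 39; unlike-type pairs: 14.

14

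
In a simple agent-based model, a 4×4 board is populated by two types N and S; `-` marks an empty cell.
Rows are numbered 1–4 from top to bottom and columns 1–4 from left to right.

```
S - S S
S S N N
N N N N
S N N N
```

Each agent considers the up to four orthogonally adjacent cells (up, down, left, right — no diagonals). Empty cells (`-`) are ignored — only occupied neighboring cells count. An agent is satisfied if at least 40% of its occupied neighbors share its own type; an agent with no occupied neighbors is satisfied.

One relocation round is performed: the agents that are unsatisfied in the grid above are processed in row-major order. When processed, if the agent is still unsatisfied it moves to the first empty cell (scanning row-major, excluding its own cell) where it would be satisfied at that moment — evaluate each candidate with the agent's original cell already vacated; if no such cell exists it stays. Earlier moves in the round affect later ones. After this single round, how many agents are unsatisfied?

Initially unsatisfied (in order): (2,2), (3,1), (4,1).
  (2,2) → (1,2).
  (3,1) → (2,2).
  (4,1) → (3,1).
Resulting grid:
S S S S
S N N N
S N N N
- N N N
All satisfied now.

0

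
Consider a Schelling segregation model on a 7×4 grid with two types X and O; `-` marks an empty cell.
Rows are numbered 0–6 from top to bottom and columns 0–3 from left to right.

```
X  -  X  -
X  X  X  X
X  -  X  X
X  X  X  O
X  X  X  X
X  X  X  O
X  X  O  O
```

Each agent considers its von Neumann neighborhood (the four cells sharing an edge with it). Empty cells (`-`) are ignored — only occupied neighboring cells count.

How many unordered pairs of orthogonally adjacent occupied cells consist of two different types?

7

Scan each occupied cell's neighbors to the right and below so each pair is counted once.
Row 0: X(0,0)–X(1,0)= X(0,2)–X(1,2)=  → 0/2 unlike.
Row 1: X(1,0)–X(1,1)= X(1,0)–X(2,0)= X(1,1)–X(1,2)= X(1,2)–X(1,3)= X(1,2)–X(2,2)= X(1,3)–X(2,3)=  → 0/6 unlike.
Row 2: X(2,0)–X(3,0)= X(2,2)–X(2,3)= X(2,2)–X(3,2)= X(2,3)–O(3,3)≠  → 1/4 unlike.
Row 3: X(3,0)–X(3,1)= X(3,0)–X(4,0)= X(3,1)–X(3,2)= X(3,1)–X(4,1)= X(3,2)–O(3,3)≠ X(3,2)–X(4,2)= O(3,3)–X(4,3)≠  → 2/7 unlike.
Row 4: X(4,0)–X(4,1)= X(4,0)–X(5,0)= X(4,1)–X(4,2)= X(4,1)–X(5,1)= X(4,2)–X(4,3)= X(4,2)–X(5,2)= X(4,3)–O(5,3)≠  → 1/7 unlike.
Row 5: X(5,0)–X(5,1)= X(5,0)–X(6,0)= X(5,1)–X(5,2)= X(5,1)–X(6,1)= X(5,2)–O(5,3)≠ X(5,2)–O(6,2)≠ O(5,3)–O(6,3)=  → 2/7 unlike.
Row 6: X(6,0)–X(6,1)= X(6,1)–O(6,2)≠ O(6,2)–O(6,3)=  → 1/3 unlike.
Total adjacent occupied pairs: 36; unlike-type pairs: 7.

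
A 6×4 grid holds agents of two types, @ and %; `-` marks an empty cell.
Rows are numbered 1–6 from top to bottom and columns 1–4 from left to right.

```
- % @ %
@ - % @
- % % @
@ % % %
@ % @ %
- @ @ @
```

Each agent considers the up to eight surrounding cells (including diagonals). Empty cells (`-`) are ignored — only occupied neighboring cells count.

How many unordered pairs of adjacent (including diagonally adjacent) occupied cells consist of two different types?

26

Scan each occupied cell's neighbors to the right and below (and the two forward diagonals) so each pair is counted once.
From row 1: 5 unlike of 8 pairs (running 5/8).
From row 2: 4 unlike of 7 pairs (running 9/15).
From row 3: 4 unlike of 10 pairs (running 13/25).
From row 4: 6 unlike of 13 pairs (running 19/38).
From row 5: 7 unlike of 11 pairs (running 26/49).
From row 6: 0 unlike of 2 pairs (running 26/51).
Total adjacent occupied pairs: 51; unlike-type pairs: 26.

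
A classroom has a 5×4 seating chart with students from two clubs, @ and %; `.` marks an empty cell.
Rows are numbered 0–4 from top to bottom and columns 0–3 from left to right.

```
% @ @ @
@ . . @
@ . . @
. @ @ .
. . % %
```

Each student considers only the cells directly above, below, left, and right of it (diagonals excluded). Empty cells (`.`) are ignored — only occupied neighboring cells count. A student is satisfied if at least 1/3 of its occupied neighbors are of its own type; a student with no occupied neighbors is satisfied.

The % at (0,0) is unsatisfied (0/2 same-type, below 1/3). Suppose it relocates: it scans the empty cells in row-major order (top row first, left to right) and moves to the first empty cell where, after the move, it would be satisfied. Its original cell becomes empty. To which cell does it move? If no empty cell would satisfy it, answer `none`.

(3,3)

Vacating (0,0). Empty cells in order:
  (1,1): 0/2 same-type → still unsatisfied.
  (1,2): 0/2 same-type → still unsatisfied.
  (2,1): 0/2 same-type → still unsatisfied.
  (2,2): 0/2 same-type → still unsatisfied.
  (3,0): 0/2 same-type → still unsatisfied.
  (3,3): 1/3 same-type → satisfied — stop here.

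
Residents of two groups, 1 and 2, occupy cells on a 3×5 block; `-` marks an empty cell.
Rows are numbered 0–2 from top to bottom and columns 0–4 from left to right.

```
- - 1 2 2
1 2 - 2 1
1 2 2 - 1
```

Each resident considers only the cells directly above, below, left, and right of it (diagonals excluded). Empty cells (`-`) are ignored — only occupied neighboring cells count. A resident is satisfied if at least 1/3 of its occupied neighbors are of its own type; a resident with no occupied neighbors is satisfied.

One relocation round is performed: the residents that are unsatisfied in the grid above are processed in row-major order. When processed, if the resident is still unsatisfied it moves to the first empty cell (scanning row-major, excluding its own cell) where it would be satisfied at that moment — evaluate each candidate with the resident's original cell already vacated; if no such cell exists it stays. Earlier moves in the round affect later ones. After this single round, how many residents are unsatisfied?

Initially unsatisfied (in order): (0,2).
  (0,2) → (0,0).
Resulting grid:
1 - - 2 2
1 2 - 2 1
1 2 2 - 1
All satisfied now.

0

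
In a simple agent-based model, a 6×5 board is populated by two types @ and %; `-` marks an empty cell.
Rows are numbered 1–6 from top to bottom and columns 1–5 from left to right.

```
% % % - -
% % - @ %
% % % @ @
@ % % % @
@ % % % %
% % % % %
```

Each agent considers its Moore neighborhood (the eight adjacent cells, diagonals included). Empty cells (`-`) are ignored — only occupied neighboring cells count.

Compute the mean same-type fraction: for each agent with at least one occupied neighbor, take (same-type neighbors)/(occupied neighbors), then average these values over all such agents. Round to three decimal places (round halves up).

Row 1: (1,1)% 3/3 · (1,2)% 4/4 · (1,3)% 2/3
Row 2: (2,1)% 5/5 · (2,2)% 7/7 · (2,4)@ 2/5 · (2,5)% 0/3
Row 3: (3,1)% 4/5 · (3,2)% 6/7 · (3,3)% 5/7 · (3,4)@ 3/7 · (3,5)@ 3/5
Row 4: (4,1)@ 1/5 · (4,2)% 6/8 · (4,3)% 7/8 · (4,4)% 5/8 · (4,5)@ 2/5
Row 5: (5,1)@ 1/5 · (5,2)% 6/8 · (5,3)% 8/8 · (5,4)% 7/8 · (5,5)% 4/5
Row 6: (6,1)% 2/3 · (6,2)% 4/5 · (6,3)% 5/5 · (6,4)% 5/5 · (6,5)% 3/3
Sum over 27 agents: 3/3 + 4/4 + 2/3 + 5/5 + 7/7 + 2/5 + 0/3 + 4/5 + 6/7 + 5/7 + 3/7 + 3/5 + 1/5 + 6/8 + 7/8 + 5/8 + 2/5 + 1/5 + 6/8 + 8/8 + 7/8 + 4/5 + 2/3 + 4/5 + 5/5 + 5/5 + 3/3 = 2329/120; mean = 2329/120 ÷ 27 = 2329/3240 = 0.718827… → 0.719.

0.719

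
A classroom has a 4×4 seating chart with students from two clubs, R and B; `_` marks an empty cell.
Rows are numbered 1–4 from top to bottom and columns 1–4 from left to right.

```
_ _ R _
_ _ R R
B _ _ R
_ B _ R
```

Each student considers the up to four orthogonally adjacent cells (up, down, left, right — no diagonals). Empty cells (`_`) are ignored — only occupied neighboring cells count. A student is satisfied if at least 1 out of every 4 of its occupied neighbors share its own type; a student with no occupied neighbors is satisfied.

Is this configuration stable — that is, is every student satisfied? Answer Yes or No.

(1,3)R 1/1 satisfied
(2,3)R 2/2 satisfied
(2,4)R 2/2 satisfied
(3,1)B 0/0 satisfied
(3,4)R 2/2 satisfied
(4,2)B 0/0 satisfied
(4,4)R 1/1 satisfied
All meet the threshold, so the configuration is stable.

Yes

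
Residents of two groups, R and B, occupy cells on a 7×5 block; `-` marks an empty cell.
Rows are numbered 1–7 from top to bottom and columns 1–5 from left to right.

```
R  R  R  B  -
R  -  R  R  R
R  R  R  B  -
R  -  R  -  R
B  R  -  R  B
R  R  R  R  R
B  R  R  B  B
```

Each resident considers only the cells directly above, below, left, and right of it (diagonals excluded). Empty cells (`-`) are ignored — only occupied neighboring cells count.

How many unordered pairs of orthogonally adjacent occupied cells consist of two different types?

Scan each occupied cell's neighbors to the right and below so each pair is counted once.
Row 1: R(1,1)–R(1,2)= R(1,1)–R(2,1)= R(1,2)–R(1,3)= R(1,3)–B(1,4)≠ R(1,3)–R(2,3)= B(1,4)–R(2,4)≠  → 2/6 unlike.
Row 2: R(2,1)–R(3,1)= R(2,3)–R(2,4)= R(2,3)–R(3,3)= R(2,4)–R(2,5)= R(2,4)–B(3,4)≠  → 1/5 unlike.
Row 3: R(3,1)–R(3,2)= R(3,1)–R(4,1)= R(3,2)–R(3,3)= R(3,3)–B(3,4)≠ R(3,3)–R(4,3)=  → 1/5 unlike.
Row 4: R(4,1)–B(5,1)≠ R(4,5)–B(5,5)≠  → 2/2 unlike.
Row 5: B(5,1)–R(5,2)≠ B(5,1)–R(6,1)≠ R(5,2)–R(6,2)= R(5,4)–B(5,5)≠ R(5,4)–R(6,4)= B(5,5)–R(6,5)≠  → 4/6 unlike.
Row 6: R(6,1)–R(6,2)= R(6,1)–B(7,1)≠ R(6,2)–R(6,3)= R(6,2)–R(7,2)= R(6,3)–R(6,4)= R(6,3)–R(7,3)= R(6,4)–R(6,5)= R(6,4)–B(7,4)≠ R(6,5)–B(7,5)≠  → 3/9 unlike.
Row 7: B(7,1)–R(7,2)≠ R(7,2)–R(7,3)= R(7,3)–B(7,4)≠ B(7,4)–B(7,5)=  → 2/4 unlike.
Total adjacent occupied pairs: 37; unlike-type pairs: 15.

15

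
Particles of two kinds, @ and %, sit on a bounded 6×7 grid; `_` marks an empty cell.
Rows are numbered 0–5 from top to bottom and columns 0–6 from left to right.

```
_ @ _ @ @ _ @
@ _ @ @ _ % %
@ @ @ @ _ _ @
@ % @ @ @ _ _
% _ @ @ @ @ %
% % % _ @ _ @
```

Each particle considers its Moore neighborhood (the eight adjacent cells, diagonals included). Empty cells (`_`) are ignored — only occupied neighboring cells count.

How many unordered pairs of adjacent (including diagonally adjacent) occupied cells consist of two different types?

17

Scan each occupied cell's neighbors to the right and below (and the two forward diagonals) so each pair is counted once.
From row 0: 3 unlike of 9 pairs (running 3/9).
From row 1: 2 unlike of 11 pairs (running 5/20).
From row 2: 3 unlike of 14 pairs (running 8/34).
From row 3: 4 unlike of 15 pairs (running 12/49).
From row 4: 5 unlike of 14 pairs (running 17/63).
From row 5: 0 unlike of 2 pairs (running 17/65).
Total adjacent occupied pairs: 65; unlike-type pairs: 17.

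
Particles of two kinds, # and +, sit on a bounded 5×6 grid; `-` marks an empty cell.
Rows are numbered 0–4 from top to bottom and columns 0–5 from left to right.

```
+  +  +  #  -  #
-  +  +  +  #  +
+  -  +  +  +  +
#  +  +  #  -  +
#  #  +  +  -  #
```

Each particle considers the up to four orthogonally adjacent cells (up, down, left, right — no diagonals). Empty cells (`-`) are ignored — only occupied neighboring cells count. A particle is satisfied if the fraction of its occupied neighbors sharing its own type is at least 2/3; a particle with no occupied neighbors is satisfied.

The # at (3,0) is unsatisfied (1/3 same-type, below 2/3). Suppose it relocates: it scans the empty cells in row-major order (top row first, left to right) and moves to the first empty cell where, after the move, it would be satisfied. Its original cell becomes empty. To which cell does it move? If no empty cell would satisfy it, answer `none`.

Vacating (3,0). Empty cells in order:
  (0,4): 3/3 same-type → satisfied — stop here.

(0,4)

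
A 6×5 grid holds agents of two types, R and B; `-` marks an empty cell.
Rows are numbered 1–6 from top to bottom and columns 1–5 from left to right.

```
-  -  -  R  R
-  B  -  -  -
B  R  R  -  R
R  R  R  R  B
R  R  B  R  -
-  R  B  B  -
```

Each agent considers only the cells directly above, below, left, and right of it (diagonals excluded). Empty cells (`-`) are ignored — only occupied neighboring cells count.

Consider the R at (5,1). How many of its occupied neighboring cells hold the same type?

2

Occupied neighbors of (5,1): (4,1)=R, (5,2)=R.
Same type (R): 2 of 2.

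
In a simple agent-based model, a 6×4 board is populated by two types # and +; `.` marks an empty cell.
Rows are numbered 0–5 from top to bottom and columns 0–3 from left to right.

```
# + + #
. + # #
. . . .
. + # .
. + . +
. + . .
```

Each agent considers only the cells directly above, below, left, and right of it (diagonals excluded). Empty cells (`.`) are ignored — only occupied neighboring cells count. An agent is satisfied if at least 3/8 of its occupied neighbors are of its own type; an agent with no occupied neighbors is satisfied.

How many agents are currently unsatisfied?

Row 0: (0,0)# 0/1 not · (0,1)+ 2/3 satisfied · (0,2)+ 1/3 not · (0,3)# 1/2 satisfied
Row 1: (1,1)+ 1/2 satisfied · (1,2)# 1/3 not · (1,3)# 2/2 satisfied
Row 3: (3,1)+ 1/2 satisfied · (3,2)# 0/1 not
Row 4: (4,1)+ 2/2 satisfied · (4,3)+ 0/0 satisfied
Row 5: (5,1)+ 1/1 satisfied
Unsatisfied: (0,0), (0,2), (1,2), (3,2) — 4 in total.

4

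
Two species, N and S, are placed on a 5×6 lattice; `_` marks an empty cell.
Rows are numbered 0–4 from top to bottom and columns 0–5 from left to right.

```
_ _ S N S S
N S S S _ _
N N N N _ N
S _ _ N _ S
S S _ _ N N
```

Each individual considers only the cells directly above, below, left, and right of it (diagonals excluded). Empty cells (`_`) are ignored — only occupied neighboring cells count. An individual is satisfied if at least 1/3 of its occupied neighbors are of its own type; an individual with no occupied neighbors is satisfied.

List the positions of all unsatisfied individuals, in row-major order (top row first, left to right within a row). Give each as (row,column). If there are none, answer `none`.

(0,3), (2,5), (3,5)

Row 0: (0,2)S 1/2 ok · (0,3)N 0/3 unhappy · (0,4)S 1/2 ok · (0,5)S 1/1 ok
Row 1: (1,0)N 1/2 ok · (1,1)S 1/3 ok · (1,2)S 3/4 ok · (1,3)S 1/3 ok
Row 2: (2,0)N 2/3 ok · (2,1)N 2/3 ok · (2,2)N 2/3 ok · (2,3)N 2/3 ok · (2,5)N 0/1 unhappy
Row 3: (3,0)S 1/2 ok · (3,3)N 1/1 ok · (3,5)S 0/2 unhappy
Row 4: (4,0)S 2/2 ok · (4,1)S 1/1 ok · (4,4)N 1/1 ok · (4,5)N 1/2 ok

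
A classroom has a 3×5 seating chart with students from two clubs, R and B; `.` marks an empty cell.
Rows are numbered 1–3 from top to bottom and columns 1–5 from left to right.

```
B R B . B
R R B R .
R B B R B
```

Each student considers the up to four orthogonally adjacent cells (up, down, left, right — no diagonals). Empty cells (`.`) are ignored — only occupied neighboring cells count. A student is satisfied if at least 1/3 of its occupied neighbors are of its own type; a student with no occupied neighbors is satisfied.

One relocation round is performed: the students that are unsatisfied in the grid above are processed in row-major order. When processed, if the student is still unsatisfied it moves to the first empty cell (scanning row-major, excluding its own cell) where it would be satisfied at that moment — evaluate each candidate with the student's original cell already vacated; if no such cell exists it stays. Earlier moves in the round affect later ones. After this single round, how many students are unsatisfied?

Initially unsatisfied (in order): (1,1), (3,5).
  (1,1) → (1,4).
  (3,5) → (2,5).
Resulting grid:
. R B B B
R R B R B
R B B R .
Unsatisfied now: (2,4).

1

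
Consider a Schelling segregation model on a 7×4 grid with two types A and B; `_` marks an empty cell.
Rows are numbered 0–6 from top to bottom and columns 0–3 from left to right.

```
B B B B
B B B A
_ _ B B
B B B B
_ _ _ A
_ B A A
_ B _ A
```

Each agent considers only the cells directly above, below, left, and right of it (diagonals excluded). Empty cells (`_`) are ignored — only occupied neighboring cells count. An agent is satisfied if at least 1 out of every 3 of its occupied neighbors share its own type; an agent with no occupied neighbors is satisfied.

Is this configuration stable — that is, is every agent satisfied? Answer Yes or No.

No

Row 0: (0,0)B 2/2 satisfied · (0,1)B 3/3 satisfied · (0,2)B 3/3 satisfied · (0,3)B 1/2 satisfied
Row 1: (1,0)B 2/2 satisfied · (1,1)B 3/3 satisfied · (1,2)B 3/4 satisfied · (1,3)A 0/3 not
Row 2: (2,2)B 3/3 satisfied · (2,3)B 2/3 satisfied
Row 3: (3,0)B 1/1 satisfied · (3,1)B 2/2 satisfied · (3,2)B 3/3 satisfied · (3,3)B 2/3 satisfied
Row 4: (4,3)A 1/2 satisfied
Row 5: (5,1)B 1/2 satisfied · (5,2)A 1/2 satisfied · (5,3)A 3/3 satisfied
Row 6: (6,1)B 1/1 satisfied · (6,3)A 1/1 satisfied
For instance (1,3) has only 0/3 same-type neighbors, below 1/3.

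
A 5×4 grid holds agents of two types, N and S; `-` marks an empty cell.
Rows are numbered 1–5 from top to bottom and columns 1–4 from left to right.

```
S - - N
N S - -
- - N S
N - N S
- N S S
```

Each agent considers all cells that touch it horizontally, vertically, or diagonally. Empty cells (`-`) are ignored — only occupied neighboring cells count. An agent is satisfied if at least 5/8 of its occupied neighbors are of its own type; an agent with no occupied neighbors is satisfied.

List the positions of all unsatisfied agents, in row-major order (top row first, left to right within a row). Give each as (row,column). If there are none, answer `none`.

Row 1: (1,1)S 1/2 unhappy · (1,4)N 0/0 ok
Row 2: (2,1)N 0/2 unhappy · (2,2)S 1/3 unhappy
Row 3: (3,3)N 1/4 unhappy · (3,4)S 1/3 unhappy
Row 4: (4,1)N 1/1 ok · (4,3)N 2/6 unhappy · (4,4)S 3/5 unhappy
Row 5: (5,2)N 2/3 ok · (5,3)S 2/4 unhappy · (5,4)S 2/3 ok

(1,1), (2,1), (2,2), (3,3), (3,4), (4,3), (4,4), (5,3)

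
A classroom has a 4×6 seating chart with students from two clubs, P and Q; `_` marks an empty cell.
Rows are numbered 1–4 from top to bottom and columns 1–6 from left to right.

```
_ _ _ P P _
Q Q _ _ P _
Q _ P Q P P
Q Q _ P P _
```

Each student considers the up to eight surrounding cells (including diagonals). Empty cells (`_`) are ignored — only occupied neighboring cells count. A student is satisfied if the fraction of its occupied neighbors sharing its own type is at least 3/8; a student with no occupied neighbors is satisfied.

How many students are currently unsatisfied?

Row 1: (1,4)P 2/2 ok · (1,5)P 2/2 ok
Row 2: (2,1)Q 2/2 ok · (2,2)Q 2/3 ok · (2,5)P 4/5 ok
Row 3: (3,1)Q 4/4 ok · (3,3)P 1/4 unhappy · (3,4)Q 0/5 unhappy · (3,5)P 4/5 ok · (3,6)P 3/3 ok
Row 4: (4,1)Q 2/2 ok · (4,2)Q 2/3 ok · (4,4)P 3/4 ok · (4,5)P 3/4 ok
Unsatisfied: (3,3), (3,4) — 2 in total.

2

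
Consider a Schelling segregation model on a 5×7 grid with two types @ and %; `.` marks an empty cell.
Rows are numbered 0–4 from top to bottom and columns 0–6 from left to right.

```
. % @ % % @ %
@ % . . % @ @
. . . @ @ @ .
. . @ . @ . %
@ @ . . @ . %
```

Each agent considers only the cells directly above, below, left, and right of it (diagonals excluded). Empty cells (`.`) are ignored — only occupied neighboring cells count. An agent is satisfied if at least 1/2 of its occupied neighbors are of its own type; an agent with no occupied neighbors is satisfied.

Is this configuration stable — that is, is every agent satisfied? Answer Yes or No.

No

Row 0: (0,1)% 1/2 satisfied · (0,2)@ 0/2 not · (0,3)% 1/2 satisfied · (0,4)% 2/3 satisfied · (0,5)@ 1/3 not · (0,6)% 0/2 not
Row 1: (1,0)@ 0/1 not · (1,1)% 1/2 satisfied · (1,4)% 1/3 not · (1,5)@ 3/4 satisfied · (1,6)@ 1/2 satisfied
Row 2: (2,3)@ 1/1 satisfied · (2,4)@ 3/4 satisfied · (2,5)@ 2/2 satisfied
Row 3: (3,2)@ 0/0 satisfied · (3,4)@ 2/2 satisfied · (3,6)% 1/1 satisfied
Row 4: (4,0)@ 1/1 satisfied · (4,1)@ 1/1 satisfied · (4,4)@ 1/1 satisfied · (4,6)% 1/1 satisfied
For instance (0,2) has only 0/2 same-type neighbors, below 1/2.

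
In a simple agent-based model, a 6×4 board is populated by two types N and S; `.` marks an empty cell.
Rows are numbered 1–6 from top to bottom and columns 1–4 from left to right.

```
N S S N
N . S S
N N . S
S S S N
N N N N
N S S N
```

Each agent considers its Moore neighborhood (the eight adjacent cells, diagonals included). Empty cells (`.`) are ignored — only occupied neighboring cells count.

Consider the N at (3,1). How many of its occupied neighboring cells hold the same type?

Occupied neighbors of (3,1): (2,1)=N, (3,2)=N, (4,1)=S, (4,2)=S.
Same type (N): 2 of 4.

2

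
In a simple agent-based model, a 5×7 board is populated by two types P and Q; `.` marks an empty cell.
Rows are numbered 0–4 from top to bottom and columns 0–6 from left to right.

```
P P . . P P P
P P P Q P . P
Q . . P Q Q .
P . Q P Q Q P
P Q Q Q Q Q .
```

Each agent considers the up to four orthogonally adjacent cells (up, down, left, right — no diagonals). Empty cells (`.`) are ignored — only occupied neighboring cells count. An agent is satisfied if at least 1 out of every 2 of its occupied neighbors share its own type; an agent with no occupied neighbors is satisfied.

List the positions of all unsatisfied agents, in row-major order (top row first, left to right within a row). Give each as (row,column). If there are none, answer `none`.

(0,0)P 2/2 ok
(0,1)P 2/2 ok
(0,4)P 2/2 ok
(0,5)P 2/2 ok
(0,6)P 2/2 ok
(1,0)P 2/3 ok
(1,1)P 3/3 ok
(1,2)P 1/2 ok
(1,3)Q 0/3 unhappy
(1,4)P 1/3 unhappy
(1,6)P 1/1 ok
(2,0)Q 0/2 unhappy
(2,3)P 1/3 unhappy
(2,4)Q 2/4 ok
(2,5)Q 2/2 ok
(3,0)P 1/2 ok
(3,2)Q 1/2 ok
(3,3)P 1/4 unhappy
(3,4)Q 3/4 ok
(3,5)Q 3/4 ok
(3,6)P 0/1 unhappy
(4,0)P 1/2 ok
(4,1)Q 1/2 ok
(4,2)Q 3/3 ok
(4,3)Q 2/3 ok
(4,4)Q 3/3 ok
(4,5)Q 2/2 ok

(1,3), (1,4), (2,0), (2,3), (3,3), (3,6)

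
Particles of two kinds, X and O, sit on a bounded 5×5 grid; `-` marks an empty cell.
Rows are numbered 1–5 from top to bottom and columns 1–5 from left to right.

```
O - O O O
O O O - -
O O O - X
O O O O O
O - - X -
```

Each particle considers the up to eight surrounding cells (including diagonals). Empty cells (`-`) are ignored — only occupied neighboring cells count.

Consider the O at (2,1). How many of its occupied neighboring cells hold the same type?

4

Occupied neighbors of (2,1): (1,1)=O, (2,2)=O, (3,1)=O, (3,2)=O.
Same type (O): 4 of 4.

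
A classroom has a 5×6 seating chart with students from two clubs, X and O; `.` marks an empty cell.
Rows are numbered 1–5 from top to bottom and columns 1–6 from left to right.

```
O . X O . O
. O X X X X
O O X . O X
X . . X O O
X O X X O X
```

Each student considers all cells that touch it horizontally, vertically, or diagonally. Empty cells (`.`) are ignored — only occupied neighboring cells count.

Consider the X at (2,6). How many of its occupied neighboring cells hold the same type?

2

Occupied neighbors of (2,6): (1,6)=O, (2,5)=X, (3,5)=O, (3,6)=X.
Same type (X): 2 of 4.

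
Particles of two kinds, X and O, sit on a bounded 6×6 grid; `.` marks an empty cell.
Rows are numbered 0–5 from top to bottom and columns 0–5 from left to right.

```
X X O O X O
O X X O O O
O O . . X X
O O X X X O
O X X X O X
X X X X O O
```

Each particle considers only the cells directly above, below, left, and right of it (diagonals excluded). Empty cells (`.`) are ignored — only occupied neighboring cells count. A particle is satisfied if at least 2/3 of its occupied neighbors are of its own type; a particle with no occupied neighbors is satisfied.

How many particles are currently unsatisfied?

Row 0: (0,0)X 1/2 unhappy · (0,1)X 2/3 ok · (0,2)O 1/3 unhappy · (0,3)O 2/3 ok · (0,4)X 0/3 unhappy · (0,5)O 1/2 unhappy
Row 1: (1,0)O 1/3 unhappy · (1,1)X 2/4 unhappy · (1,2)X 1/3 unhappy · (1,3)O 2/3 ok · (1,4)O 2/4 unhappy · (1,5)O 2/3 ok
Row 2: (2,0)O 3/3 ok · (2,1)O 2/3 ok · (2,4)X 2/3 ok · (2,5)X 1/3 unhappy
Row 3: (3,0)O 3/3 ok · (3,1)O 2/4 unhappy · (3,2)X 2/3 ok · (3,3)X 3/3 ok · (3,4)X 2/4 unhappy · (3,5)O 0/3 unhappy
Row 4: (4,0)O 1/3 unhappy · (4,1)X 2/4 unhappy · (4,2)X 4/4 ok · (4,3)X 3/4 ok · (4,4)O 1/4 unhappy · (4,5)X 0/3 unhappy
Row 5: (5,0)X 1/2 unhappy · (5,1)X 3/3 ok · (5,2)X 3/3 ok · (5,3)X 2/3 ok · (5,4)O 2/3 ok · (5,5)O 1/2 unhappy
Unsatisfied: (0,0), (0,2), (0,4), (0,5), (1,0), (1,1), (1,2), (1,4), (2,5), (3,1), (3,4), (3,5), (4,0), (4,1), (4,4), (4,5), (5,0), (5,5) — 18 in total.

18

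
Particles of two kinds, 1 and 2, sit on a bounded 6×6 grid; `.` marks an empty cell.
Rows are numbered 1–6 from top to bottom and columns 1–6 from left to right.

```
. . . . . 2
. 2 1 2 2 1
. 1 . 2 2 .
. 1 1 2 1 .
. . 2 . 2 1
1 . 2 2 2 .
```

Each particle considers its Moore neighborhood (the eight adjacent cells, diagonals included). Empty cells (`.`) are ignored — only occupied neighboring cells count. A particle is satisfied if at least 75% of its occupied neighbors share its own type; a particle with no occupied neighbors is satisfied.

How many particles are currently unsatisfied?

14

(1,6)2 1/2 unhappy
(2,2)2 0/2 unhappy
(2,3)1 1/4 unhappy
(2,4)2 3/4 ok
(2,5)2 4/5 ok
(2,6)1 0/3 unhappy
(3,2)1 3/4 ok
(3,4)2 4/7 unhappy
(3,5)2 4/6 unhappy
(4,2)1 2/3 unhappy
(4,3)1 2/5 unhappy
(4,4)2 4/6 unhappy
(4,5)1 1/5 unhappy
(5,3)2 3/5 unhappy
(5,5)2 3/5 unhappy
(5,6)1 1/3 unhappy
(6,1)1 0/0 ok
(6,3)2 2/2 ok
(6,4)2 4/4 ok
(6,5)2 2/3 unhappy
Unsatisfied: (1,6), (2,2), (2,3), (2,6), (3,4), (3,5), (4,2), (4,3), (4,4), (4,5), (5,3), (5,5), (5,6), (6,5) — 14 in total.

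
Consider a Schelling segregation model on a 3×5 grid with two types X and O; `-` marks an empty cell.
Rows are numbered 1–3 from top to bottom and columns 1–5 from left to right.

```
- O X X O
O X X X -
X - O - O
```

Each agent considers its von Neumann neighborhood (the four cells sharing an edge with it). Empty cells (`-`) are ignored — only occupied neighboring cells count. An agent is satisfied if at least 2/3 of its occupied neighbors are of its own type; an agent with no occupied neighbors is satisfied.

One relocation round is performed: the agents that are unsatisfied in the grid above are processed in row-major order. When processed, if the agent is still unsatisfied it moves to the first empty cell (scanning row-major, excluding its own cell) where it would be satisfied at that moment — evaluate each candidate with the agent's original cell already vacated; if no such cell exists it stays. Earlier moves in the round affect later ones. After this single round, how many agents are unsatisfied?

2

Initially unsatisfied (in order): (1,2), (1,5), (2,1), (2,2), (3,1), (3,3).
  (1,2) → (1,1).
  (1,5) → (3,4).
  (2,1): no empty cell satisfies it; stays.
  (2,2) → (1,5).
  (3,1) → (2,5).
  (3,3) → (3,1).
Resulting grid:
O - X X X
O - X X X
O - - O O
Unsatisfied now: (3,4), (3,5).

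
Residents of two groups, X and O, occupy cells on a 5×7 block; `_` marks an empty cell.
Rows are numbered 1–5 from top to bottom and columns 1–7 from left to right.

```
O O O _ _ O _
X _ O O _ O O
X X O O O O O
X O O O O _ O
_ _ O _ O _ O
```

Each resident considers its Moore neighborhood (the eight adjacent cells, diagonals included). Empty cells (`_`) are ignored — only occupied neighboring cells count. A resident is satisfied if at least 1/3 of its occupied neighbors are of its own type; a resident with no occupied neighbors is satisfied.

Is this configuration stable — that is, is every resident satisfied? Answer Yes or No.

Yes

(1,1)O 1/2 ✓
(1,2)O 3/4 ✓
(1,3)O 3/3 ✓
(1,6)O 2/2 ✓
(2,1)X 2/4 ✓
(2,3)O 5/6 ✓
(2,4)O 5/5 ✓
(2,6)O 5/5 ✓
(2,7)O 4/4 ✓
(3,1)X 3/4 ✓
(3,2)X 3/7 ✓
(3,3)O 6/7 ✓
(3,4)O 7/7 ✓
(3,5)O 6/6 ✓
(3,6)O 6/6 ✓
(3,7)O 4/4 ✓
(4,1)X 2/3 ✓
(4,2)O 3/6 ✓
(4,3)O 5/6 ✓
(4,4)O 7/7 ✓
(4,5)O 5/5 ✓
(4,7)O 3/3 ✓
(5,3)O 3/3 ✓
(5,5)O 2/2 ✓
(5,7)O 1/1 ✓
All meet the threshold, so the configuration is stable.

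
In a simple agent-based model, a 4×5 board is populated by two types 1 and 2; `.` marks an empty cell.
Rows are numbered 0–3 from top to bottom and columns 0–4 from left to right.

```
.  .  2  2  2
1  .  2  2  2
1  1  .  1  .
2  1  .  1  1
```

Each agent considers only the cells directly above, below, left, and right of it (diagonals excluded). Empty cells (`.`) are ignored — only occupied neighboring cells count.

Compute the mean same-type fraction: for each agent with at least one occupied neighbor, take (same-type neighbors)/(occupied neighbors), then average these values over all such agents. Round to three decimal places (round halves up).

0.815

Row 0: (0,2)2 2/2 · (0,3)2 3/3 · (0,4)2 2/2
Row 1: (1,0)1 1/1 · (1,2)2 2/2 · (1,3)2 3/4 · (1,4)2 2/2
Row 2: (2,0)1 2/3 · (2,1)1 2/2 · (2,3)1 1/2
Row 3: (3,0)2 0/2 · (3,1)1 1/2 · (3,3)1 2/2 · (3,4)1 1/1
Sum over 14 agents: 2/2 + 3/3 + 2/2 + 1/1 + 2/2 + 3/4 + 2/2 + 2/3 + 2/2 + 1/2 + 0/2 + 1/2 + 2/2 + 1/1 = 137/12; mean = 137/12 ÷ 14 = 137/168 = 0.815476… → 0.815.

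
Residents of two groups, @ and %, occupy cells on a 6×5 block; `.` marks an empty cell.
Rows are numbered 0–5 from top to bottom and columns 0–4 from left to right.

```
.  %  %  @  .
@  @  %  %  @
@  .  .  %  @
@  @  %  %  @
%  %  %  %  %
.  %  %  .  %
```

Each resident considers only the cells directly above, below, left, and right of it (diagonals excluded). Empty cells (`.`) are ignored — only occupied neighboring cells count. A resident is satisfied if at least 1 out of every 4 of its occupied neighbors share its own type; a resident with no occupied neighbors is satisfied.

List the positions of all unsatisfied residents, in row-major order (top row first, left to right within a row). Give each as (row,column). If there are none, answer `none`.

(0,3)

(0,1)% 1/2 satisfied
(0,2)% 2/3 satisfied
(0,3)@ 0/2 not
(1,0)@ 2/2 satisfied
(1,1)@ 1/3 satisfied
(1,2)% 2/3 satisfied
(1,3)% 2/4 satisfied
(1,4)@ 1/2 satisfied
(2,0)@ 2/2 satisfied
(2,3)% 2/3 satisfied
(2,4)@ 2/3 satisfied
(3,0)@ 2/3 satisfied
(3,1)@ 1/3 satisfied
(3,2)% 2/3 satisfied
(3,3)% 3/4 satisfied
(3,4)@ 1/3 satisfied
(4,0)% 1/2 satisfied
(4,1)% 3/4 satisfied
(4,2)% 4/4 satisfied
(4,3)% 3/3 satisfied
(4,4)% 2/3 satisfied
(5,1)% 2/2 satisfied
(5,2)% 2/2 satisfied
(5,4)% 1/1 satisfied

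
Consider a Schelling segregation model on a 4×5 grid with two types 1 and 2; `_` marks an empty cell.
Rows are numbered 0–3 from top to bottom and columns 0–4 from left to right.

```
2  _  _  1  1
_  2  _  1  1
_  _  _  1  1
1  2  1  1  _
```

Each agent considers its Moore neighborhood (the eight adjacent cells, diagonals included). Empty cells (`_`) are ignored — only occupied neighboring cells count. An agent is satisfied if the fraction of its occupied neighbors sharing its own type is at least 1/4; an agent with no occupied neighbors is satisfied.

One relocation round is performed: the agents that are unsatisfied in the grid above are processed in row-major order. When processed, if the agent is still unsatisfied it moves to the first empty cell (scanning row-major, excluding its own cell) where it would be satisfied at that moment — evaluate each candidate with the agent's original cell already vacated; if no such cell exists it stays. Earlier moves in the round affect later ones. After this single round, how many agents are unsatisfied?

0

Initially unsatisfied (in order): (3,0), (3,1).
  (3,0) → (0,2).
  (3,1) → (0,1).
Resulting grid:
2 2 1 1 1
_ 2 _ 1 1
_ _ _ 1 1
_ _ 1 1 _
All satisfied now.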